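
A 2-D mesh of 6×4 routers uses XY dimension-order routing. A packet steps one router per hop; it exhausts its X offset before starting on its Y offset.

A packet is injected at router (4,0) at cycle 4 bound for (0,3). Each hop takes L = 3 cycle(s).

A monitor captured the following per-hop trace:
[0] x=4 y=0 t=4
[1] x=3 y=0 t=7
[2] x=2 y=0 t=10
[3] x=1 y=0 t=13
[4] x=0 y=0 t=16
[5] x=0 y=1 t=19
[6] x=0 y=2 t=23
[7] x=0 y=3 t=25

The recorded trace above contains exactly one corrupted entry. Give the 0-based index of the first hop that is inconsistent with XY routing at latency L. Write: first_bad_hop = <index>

[1] (-1,+0) / 3c ⇒ ok
[2] (-1,+0) / 3c ⇒ ok
[3] (-1,+0) / 3c ⇒ ok
[4] (-1,+0) / 3c ⇒ ok
[5] (+0,+1) / 3c ⇒ ok
[6] (+0,+1) / 4c ⇒ BAD: Δcyc=4≠L

first_bad_hop = 6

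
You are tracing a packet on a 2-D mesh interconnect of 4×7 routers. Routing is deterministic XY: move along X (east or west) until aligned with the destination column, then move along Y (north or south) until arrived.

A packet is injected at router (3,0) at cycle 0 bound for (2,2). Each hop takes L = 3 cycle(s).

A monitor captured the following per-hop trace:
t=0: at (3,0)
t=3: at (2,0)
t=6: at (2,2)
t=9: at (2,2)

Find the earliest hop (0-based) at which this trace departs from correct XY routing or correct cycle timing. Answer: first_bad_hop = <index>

first_bad_hop = 2

hop 1: step (-1,+0), +3 cyc — ok
hop 2: step (+0,+2), +3 cyc — BAD: non-unit step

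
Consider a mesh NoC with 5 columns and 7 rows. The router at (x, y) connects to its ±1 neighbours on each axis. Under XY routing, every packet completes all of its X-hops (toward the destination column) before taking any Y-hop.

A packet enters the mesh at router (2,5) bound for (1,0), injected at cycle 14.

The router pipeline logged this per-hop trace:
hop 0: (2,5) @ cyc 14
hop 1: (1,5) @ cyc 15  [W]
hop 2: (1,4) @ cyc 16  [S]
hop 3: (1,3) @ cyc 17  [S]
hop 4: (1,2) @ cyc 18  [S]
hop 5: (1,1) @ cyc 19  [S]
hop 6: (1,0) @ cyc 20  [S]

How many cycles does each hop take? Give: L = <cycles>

Δcyc across hop 0→1: 15 − 14 = 1.
Each hop adds L, hence L = 1.

L = 1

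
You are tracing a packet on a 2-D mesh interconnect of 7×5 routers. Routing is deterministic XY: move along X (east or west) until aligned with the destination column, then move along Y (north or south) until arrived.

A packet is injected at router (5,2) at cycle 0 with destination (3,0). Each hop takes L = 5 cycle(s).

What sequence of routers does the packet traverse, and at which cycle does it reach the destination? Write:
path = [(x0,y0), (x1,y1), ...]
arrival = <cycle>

[0] x=5 y=2 t=0
[1] x=4 y=2 t=5 →W
[2] x=3 y=2 t=10 →W
[3] x=3 y=1 t=15 →S
[4] x=3 y=0 t=20 →S

path = [(5,2), (4,2), (3,2), (3,1), (3,0)]
arrival = 20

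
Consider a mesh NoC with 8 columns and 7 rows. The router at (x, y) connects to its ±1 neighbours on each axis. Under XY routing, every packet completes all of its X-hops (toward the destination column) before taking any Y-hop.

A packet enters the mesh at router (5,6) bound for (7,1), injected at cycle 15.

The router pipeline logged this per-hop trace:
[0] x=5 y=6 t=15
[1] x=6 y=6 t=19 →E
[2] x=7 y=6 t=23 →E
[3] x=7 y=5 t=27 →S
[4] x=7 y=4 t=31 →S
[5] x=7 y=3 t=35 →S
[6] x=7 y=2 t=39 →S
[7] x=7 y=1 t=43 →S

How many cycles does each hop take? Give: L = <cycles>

L = 4

Between hops 0 and 1 the cycle counter advances 19 − 15 = 4.
Each hop adds L, hence L = 4.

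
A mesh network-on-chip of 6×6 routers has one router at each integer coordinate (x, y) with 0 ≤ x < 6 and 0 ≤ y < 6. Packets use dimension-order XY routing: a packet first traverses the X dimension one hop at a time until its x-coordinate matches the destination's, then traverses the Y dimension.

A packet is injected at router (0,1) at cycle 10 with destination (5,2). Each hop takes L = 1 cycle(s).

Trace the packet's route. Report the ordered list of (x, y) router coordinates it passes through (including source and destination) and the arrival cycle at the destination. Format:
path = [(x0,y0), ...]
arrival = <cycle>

src (0,1)  cyc=10
E→(1,1)  cyc=11
E→(2,1)  cyc=12
E→(3,1)  cyc=13
E→(4,1)  cyc=14
E→(5,1)  cyc=15
N→(5,2)  cyc=16

path = [(0,1), (1,1), (2,1), (3,1), (4,1), (5,1), (5,2)]
arrival = 16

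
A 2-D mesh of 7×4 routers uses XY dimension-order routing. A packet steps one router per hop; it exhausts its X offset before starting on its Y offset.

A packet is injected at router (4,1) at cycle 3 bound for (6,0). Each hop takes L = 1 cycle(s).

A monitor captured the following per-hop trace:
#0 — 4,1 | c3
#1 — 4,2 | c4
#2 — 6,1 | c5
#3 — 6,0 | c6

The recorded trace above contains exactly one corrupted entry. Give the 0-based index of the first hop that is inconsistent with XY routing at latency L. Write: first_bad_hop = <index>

[1] (+0,+1) / 1c ⇒ BAD: Y-move but x=4≠6

first_bad_hop = 1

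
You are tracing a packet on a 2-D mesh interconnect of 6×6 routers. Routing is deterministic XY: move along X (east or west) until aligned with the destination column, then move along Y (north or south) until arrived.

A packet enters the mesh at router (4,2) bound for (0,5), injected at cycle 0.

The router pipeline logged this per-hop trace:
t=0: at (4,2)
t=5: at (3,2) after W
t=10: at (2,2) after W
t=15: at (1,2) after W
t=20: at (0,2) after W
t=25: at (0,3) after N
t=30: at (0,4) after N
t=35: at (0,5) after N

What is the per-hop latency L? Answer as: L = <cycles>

L = 5

Between hops 0 and 1 the cycle counter advances 5 − 0 = 5.
Each hop adds L, hence L = 5.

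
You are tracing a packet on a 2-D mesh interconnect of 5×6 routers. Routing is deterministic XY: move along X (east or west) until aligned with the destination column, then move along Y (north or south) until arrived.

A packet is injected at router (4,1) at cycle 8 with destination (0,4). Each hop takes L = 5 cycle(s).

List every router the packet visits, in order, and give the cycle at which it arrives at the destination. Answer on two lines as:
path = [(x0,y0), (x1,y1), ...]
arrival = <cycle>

t=8: at (4,1)
t=13: at (3,1) after W
t=18: at (2,1) after W
t=23: at (1,1) after W
t=28: at (0,1) after W
t=33: at (0,2) after N
t=38: at (0,3) after N
t=43: at (0,4) after N

path = [(4,1), (3,1), (2,1), (1,1), (0,1), (0,2), (0,3), (0,4)]
arrival = 43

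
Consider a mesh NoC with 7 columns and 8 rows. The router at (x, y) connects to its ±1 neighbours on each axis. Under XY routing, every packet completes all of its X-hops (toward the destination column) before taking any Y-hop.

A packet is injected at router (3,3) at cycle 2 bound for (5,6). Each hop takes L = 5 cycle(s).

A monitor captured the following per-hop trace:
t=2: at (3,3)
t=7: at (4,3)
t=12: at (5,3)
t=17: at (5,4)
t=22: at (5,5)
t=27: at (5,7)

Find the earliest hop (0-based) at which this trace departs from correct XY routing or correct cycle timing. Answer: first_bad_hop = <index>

  1: Δx=+1 Δy=+0 Δt=5 [ok]
  2: Δx=+1 Δy=+0 Δt=5 [ok]
  3: Δx=+0 Δy=+1 Δt=5 [ok]
  4: Δx=+0 Δy=+1 Δt=5 [ok]
  5: Δx=+0 Δy=+2 Δt=5 [BAD: non-unit step]

first_bad_hop = 5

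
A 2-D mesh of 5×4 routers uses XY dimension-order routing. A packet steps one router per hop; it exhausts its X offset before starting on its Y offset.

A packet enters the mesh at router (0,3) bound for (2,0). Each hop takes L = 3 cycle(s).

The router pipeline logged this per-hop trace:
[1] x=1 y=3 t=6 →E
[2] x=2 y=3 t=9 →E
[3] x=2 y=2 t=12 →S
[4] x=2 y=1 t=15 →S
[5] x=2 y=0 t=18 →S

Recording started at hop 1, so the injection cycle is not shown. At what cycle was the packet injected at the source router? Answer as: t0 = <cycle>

t0 = 3

At hop 1 the cycle is 6; in general cyc_k = t0 + kL.
Subtract one hop: t0 = 6 − 3 = 3.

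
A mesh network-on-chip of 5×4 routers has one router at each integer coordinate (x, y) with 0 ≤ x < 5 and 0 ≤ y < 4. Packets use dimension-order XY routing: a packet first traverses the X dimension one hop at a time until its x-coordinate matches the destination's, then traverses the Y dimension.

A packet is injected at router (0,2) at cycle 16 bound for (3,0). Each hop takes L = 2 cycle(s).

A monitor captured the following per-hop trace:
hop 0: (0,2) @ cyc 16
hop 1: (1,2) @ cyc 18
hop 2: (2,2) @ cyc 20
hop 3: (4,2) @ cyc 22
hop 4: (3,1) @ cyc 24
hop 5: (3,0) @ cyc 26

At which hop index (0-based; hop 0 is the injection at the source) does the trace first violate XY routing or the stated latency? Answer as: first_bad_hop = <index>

[1] (+1,+0) / 2c ⇒ ok
[2] (+1,+0) / 2c ⇒ ok
[3] (+2,+0) / 2c ⇒ BAD: non-unit step

first_bad_hop = 3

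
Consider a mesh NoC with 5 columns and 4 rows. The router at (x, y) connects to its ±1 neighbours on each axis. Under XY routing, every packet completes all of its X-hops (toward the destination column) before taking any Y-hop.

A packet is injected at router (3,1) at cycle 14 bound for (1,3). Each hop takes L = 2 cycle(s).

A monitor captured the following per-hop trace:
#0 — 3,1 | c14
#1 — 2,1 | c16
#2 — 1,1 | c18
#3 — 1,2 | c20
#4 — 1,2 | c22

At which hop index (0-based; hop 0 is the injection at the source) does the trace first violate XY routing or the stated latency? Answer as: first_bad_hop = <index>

check 1→ d=(-1,0) cyc+2: ok
check 2→ d=(-1,0) cyc+2: ok
check 3→ d=(0,1) cyc+2: ok
check 4→ d=(0,0) cyc+2: BAD: non-unit step

first_bad_hop = 4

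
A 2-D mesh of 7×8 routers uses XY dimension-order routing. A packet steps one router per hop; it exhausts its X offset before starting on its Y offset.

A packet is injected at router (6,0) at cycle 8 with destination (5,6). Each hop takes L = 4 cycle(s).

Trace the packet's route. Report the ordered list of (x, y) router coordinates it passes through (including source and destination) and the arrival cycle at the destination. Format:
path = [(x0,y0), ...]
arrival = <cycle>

path = [(6,0), (5,0), (5,1), (5,2), (5,3), (5,4), (5,5), (5,6)]
arrival = 36

  0. router=(6,0) cycle=8 (inject)
  1. router=(5,0) cycle=12 dir=W
  2. router=(5,1) cycle=16 dir=N
  3. router=(5,2) cycle=20 dir=N
  4. router=(5,3) cycle=24 dir=N
  5. router=(5,4) cycle=28 dir=N
  6. router=(5,5) cycle=32 dir=N
  7. router=(5,6) cycle=36 dir=N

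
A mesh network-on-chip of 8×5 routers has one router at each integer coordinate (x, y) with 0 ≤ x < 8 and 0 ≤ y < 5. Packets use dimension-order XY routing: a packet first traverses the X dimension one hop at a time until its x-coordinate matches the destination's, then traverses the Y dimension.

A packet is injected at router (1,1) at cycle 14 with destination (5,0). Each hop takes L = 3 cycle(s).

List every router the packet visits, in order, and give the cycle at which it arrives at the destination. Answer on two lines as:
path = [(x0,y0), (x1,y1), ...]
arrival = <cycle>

path = [(1,1), (2,1), (3,1), (4,1), (5,1), (5,0)]
arrival = 29

  0. router=(1,1) cycle=14 (inject)
  1. router=(2,1) cycle=17 dir=E
  2. router=(3,1) cycle=20 dir=E
  3. router=(4,1) cycle=23 dir=E
  4. router=(5,1) cycle=26 dir=E
  5. router=(5,0) cycle=29 dir=S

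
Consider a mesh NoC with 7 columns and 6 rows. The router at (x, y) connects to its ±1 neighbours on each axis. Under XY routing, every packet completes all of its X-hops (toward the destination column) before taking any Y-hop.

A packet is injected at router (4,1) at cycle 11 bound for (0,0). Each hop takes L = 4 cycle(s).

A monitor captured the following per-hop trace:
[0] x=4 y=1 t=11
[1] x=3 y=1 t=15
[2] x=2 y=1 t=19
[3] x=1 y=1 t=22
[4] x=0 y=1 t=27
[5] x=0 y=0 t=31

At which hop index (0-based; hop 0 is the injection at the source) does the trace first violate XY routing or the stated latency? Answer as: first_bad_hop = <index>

[1] (-1,+0) / 4c ⇒ ok
[2] (-1,+0) / 4c ⇒ ok
[3] (-1,+0) / 3c ⇒ BAD: Δcyc=3≠L

first_bad_hop = 3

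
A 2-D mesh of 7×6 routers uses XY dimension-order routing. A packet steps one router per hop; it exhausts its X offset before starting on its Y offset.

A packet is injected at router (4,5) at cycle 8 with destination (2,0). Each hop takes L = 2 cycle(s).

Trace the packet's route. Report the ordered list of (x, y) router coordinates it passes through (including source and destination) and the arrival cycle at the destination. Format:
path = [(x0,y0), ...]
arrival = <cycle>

path = [(4,5), (3,5), (2,5), (2,4), (2,3), (2,2), (2,1), (2,0)]
arrival = 22

  0. router=(4,5) cycle=8 (inject)
  1. router=(3,5) cycle=10 dir=W
  2. router=(2,5) cycle=12 dir=W
  3. router=(2,4) cycle=14 dir=S
  4. router=(2,3) cycle=16 dir=S
  5. router=(2,2) cycle=18 dir=S
  6. router=(2,1) cycle=20 dir=S
  7. router=(2,0) cycle=22 dir=S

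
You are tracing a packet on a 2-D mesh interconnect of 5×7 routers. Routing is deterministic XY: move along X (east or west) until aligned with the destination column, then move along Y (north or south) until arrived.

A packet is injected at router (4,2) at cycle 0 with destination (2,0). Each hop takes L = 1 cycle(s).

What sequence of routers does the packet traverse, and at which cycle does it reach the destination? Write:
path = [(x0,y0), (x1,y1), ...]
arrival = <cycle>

path = [(4,2), (3,2), (2,2), (2,1), (2,0)]
arrival = 4

#0 — 4,2 | c0
#1 — 3,2 | c1 | W
#2 — 2,2 | c2 | W
#3 — 2,1 | c3 | S
#4 — 2,0 | c4 | S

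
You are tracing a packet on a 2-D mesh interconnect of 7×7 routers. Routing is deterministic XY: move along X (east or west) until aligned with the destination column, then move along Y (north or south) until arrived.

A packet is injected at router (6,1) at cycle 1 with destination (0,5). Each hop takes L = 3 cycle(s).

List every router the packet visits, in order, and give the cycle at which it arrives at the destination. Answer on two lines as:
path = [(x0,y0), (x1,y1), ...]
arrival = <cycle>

path = [(6,1), (5,1), (4,1), (3,1), (2,1), (1,1), (0,1), (0,2), (0,3), (0,4), (0,5)]
arrival = 31

hop 0: (6,1) @ cyc 1
hop 1: (5,1) @ cyc 4  [W]
hop 2: (4,1) @ cyc 7  [W]
hop 3: (3,1) @ cyc 10  [W]
hop 4: (2,1) @ cyc 13  [W]
hop 5: (1,1) @ cyc 16  [W]
hop 6: (0,1) @ cyc 19  [W]
hop 7: (0,2) @ cyc 22  [N]
hop 8: (0,3) @ cyc 25  [N]
hop 9: (0,4) @ cyc 28  [N]
hop 10: (0,5) @ cyc 31  [N]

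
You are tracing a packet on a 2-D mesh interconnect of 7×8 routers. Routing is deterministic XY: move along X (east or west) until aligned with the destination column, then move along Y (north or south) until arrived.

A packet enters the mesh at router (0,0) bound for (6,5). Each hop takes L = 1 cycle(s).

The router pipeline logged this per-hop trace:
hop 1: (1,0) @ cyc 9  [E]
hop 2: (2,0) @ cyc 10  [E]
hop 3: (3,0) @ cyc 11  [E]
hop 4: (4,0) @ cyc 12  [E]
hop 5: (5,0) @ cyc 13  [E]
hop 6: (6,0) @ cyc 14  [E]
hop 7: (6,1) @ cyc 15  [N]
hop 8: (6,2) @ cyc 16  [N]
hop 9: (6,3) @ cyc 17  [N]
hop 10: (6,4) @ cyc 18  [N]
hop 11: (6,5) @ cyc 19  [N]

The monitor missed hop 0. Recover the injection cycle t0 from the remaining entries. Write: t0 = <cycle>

t0 = 8

The first recorded entry is hop 1 at cycle 9.
t0 = cyc[1] − L = 9 − 1 = 8.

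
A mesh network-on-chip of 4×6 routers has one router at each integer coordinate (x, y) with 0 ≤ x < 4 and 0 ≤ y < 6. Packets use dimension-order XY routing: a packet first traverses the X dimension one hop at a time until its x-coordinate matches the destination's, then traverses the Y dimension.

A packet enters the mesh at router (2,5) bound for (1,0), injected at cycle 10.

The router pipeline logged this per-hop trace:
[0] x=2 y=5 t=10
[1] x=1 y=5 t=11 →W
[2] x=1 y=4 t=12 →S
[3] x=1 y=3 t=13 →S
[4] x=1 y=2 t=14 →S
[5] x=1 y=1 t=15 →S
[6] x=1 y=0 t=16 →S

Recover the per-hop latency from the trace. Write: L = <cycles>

Δcyc across hop 0→1: 11 − 10 = 1.
One hop costs L cycles, so L = 1.

L = 1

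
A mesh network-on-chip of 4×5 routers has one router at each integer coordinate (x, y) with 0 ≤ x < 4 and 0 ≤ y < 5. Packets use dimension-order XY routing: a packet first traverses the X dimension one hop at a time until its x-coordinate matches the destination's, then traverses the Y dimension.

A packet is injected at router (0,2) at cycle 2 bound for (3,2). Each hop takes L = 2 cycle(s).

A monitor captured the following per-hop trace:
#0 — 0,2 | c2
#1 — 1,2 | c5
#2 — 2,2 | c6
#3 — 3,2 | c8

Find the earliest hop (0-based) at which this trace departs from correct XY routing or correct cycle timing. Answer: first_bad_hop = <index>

first_bad_hop = 1

  1: Δx=+1 Δy=+0 Δt=3 [BAD: Δcyc=3≠L]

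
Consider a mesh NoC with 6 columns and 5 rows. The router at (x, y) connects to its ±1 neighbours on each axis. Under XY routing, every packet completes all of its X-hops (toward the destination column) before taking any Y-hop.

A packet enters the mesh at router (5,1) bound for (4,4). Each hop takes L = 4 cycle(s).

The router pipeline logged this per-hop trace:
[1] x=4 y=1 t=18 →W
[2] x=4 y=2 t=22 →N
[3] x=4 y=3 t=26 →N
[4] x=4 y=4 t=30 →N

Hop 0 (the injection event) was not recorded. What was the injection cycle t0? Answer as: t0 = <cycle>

t0 = 14

cyc[1] = 18 and cyc[k] = t0 + k·L for every k.
Therefore t0 = 18 − L = 14.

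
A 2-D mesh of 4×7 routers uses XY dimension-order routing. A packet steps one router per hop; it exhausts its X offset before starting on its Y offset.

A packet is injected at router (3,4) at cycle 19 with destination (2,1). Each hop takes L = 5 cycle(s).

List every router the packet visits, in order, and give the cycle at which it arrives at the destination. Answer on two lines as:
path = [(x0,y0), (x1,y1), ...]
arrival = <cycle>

path = [(3,4), (2,4), (2,3), (2,2), (2,1)]
arrival = 39

#0 — 3,4 | c19
#1 — 2,4 | c24 | W
#2 — 2,3 | c29 | S
#3 — 2,2 | c34 | S
#4 — 2,1 | c39 | S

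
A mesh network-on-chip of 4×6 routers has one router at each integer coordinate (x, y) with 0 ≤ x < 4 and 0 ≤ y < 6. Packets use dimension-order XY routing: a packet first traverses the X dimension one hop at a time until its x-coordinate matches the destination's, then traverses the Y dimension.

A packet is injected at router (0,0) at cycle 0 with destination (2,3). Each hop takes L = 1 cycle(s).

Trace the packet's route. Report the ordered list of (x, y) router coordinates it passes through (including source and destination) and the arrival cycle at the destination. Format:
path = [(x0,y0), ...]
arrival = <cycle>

hop 0: (0,0) @ cyc 0
hop 1: (1,0) @ cyc 1  [E]
hop 2: (2,0) @ cyc 2  [E]
hop 3: (2,1) @ cyc 3  [N]
hop 4: (2,2) @ cyc 4  [N]
hop 5: (2,3) @ cyc 5  [N]

path = [(0,0), (1,0), (2,0), (2,1), (2,2), (2,3)]
arrival = 5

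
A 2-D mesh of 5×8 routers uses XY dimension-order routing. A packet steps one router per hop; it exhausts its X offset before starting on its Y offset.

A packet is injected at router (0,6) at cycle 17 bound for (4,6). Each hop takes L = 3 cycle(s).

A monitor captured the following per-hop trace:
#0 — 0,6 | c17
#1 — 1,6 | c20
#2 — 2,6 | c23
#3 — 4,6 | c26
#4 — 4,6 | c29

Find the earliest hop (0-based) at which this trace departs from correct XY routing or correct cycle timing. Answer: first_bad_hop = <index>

first_bad_hop = 3

  1: Δx=+1 Δy=+0 Δt=3 [ok]
  2: Δx=+1 Δy=+0 Δt=3 [ok]
  3: Δx=+2 Δy=+0 Δt=3 [BAD: non-unit step]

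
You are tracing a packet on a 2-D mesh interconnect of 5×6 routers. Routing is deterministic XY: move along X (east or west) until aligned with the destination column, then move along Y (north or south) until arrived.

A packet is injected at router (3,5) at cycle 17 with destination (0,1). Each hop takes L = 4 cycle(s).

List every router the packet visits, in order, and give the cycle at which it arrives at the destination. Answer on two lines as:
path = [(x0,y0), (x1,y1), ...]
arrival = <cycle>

path = [(3,5), (2,5), (1,5), (0,5), (0,4), (0,3), (0,2), (0,1)]
arrival = 45

hop 0: (3,5) @ cyc 17
hop 1: (2,5) @ cyc 21  [W]
hop 2: (1,5) @ cyc 25  [W]
hop 3: (0,5) @ cyc 29  [W]
hop 4: (0,4) @ cyc 33  [S]
hop 5: (0,3) @ cyc 37  [S]
hop 6: (0,2) @ cyc 41  [S]
hop 7: (0,1) @ cyc 45  [S]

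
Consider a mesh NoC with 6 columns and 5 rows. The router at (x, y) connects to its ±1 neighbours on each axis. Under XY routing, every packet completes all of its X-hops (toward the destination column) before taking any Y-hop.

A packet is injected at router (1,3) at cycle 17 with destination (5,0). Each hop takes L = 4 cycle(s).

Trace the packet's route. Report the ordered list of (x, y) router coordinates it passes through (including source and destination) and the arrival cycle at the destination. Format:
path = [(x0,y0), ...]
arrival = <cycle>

path = [(1,3), (2,3), (3,3), (4,3), (5,3), (5,2), (5,1), (5,0)]
arrival = 45

t=17: at (1,3)
t=21: at (2,3) after E
t=25: at (3,3) after E
t=29: at (4,3) after E
t=33: at (5,3) after E
t=37: at (5,2) after S
t=41: at (5,1) after S
t=45: at (5,0) after S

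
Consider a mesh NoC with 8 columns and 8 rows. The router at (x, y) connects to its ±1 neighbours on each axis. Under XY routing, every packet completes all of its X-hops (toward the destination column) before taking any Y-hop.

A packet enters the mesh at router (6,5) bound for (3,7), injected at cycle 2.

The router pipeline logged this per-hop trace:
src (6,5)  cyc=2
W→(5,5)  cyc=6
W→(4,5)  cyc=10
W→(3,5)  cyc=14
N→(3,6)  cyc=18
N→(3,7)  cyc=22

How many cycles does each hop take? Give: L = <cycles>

Δcyc across hop 0→1: 6 − 2 = 4.
That increment is L by definition: L = 4.

L = 4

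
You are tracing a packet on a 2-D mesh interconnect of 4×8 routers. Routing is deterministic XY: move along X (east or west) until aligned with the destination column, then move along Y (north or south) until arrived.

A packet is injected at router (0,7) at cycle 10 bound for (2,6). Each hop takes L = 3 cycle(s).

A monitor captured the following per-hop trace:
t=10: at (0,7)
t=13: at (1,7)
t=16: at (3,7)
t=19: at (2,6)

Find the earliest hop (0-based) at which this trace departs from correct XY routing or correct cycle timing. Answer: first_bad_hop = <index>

first_bad_hop = 2

check 1→ d=(1,0) cyc+3: ok
check 2→ d=(2,0) cyc+3: BAD: non-unit step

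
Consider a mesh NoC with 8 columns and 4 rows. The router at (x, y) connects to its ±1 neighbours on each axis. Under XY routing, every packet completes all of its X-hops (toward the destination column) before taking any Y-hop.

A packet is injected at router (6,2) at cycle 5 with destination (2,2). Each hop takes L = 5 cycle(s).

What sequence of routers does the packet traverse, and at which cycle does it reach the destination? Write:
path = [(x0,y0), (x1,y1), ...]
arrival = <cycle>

  0. router=(6,2) cycle=5 (inject)
  1. router=(5,2) cycle=10 dir=W
  2. router=(4,2) cycle=15 dir=W
  3. router=(3,2) cycle=20 dir=W
  4. router=(2,2) cycle=25 dir=W

path = [(6,2), (5,2), (4,2), (3,2), (2,2)]
arrival = 25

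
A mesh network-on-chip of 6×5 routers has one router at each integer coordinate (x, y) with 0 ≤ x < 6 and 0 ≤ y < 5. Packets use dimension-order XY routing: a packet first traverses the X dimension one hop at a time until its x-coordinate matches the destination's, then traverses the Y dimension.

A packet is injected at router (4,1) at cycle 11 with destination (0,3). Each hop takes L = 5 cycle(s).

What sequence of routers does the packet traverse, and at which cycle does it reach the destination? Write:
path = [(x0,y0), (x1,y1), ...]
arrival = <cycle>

  0. router=(4,1) cycle=11 (inject)
  1. router=(3,1) cycle=16 dir=W
  2. router=(2,1) cycle=21 dir=W
  3. router=(1,1) cycle=26 dir=W
  4. router=(0,1) cycle=31 dir=W
  5. router=(0,2) cycle=36 dir=N
  6. router=(0,3) cycle=41 dir=N

path = [(4,1), (3,1), (2,1), (1,1), (0,1), (0,2), (0,3)]
arrival = 41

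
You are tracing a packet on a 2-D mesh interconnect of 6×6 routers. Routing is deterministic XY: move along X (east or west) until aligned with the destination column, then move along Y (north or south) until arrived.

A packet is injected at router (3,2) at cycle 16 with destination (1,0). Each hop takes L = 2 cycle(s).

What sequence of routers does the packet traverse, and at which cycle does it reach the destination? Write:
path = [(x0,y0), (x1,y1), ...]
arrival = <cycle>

  0. router=(3,2) cycle=16 (inject)
  1. router=(2,2) cycle=18 dir=W
  2. router=(1,2) cycle=20 dir=W
  3. router=(1,1) cycle=22 dir=S
  4. router=(1,0) cycle=24 dir=S

path = [(3,2), (2,2), (1,2), (1,1), (1,0)]
arrival = 24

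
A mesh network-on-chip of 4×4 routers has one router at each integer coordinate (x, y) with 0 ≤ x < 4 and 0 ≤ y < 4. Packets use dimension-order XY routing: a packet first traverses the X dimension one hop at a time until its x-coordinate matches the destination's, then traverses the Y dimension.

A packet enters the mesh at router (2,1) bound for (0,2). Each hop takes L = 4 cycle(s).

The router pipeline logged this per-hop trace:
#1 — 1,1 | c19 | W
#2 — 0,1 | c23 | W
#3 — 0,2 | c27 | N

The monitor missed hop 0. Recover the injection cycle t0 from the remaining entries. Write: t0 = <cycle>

cyc[1] = 19 and cyc[k] = t0 + k·L for every k.
So t0 = 19 − 1·4 = 15.

t0 = 15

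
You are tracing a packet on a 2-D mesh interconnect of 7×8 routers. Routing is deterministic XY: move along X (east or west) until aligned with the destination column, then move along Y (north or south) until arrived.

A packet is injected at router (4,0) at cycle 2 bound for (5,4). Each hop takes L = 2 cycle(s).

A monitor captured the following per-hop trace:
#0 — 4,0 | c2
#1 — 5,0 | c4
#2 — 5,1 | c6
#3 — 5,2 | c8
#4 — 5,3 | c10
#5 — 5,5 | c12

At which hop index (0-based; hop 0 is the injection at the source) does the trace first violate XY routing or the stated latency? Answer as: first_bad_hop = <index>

first_bad_hop = 5

[1] (+1,+0) / 2c ⇒ ok
[2] (+0,+1) / 2c ⇒ ok
[3] (+0,+1) / 2c ⇒ ok
[4] (+0,+1) / 2c ⇒ ok
[5] (+0,+2) / 2c ⇒ BAD: non-unit step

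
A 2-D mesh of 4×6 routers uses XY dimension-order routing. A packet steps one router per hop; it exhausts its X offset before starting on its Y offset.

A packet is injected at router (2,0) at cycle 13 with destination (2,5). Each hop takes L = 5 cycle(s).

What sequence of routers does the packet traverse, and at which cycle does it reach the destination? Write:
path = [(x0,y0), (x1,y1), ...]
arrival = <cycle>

path = [(2,0), (2,1), (2,2), (2,3), (2,4), (2,5)]
arrival = 38

t=13: at (2,0)
t=18: at (2,1) after N
t=23: at (2,2) after N
t=28: at (2,3) after N
t=33: at (2,4) after N
t=38: at (2,5) after N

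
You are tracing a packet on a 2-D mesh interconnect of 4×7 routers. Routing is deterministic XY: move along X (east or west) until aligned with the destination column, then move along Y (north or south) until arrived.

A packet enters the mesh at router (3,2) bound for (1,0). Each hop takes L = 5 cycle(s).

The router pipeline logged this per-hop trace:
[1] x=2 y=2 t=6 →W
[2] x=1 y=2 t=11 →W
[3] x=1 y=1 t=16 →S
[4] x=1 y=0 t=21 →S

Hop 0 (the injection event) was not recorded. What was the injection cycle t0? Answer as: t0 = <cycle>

At hop 1 the cycle is 6; in general cyc_k = t0 + kL.
So t0 = 6 − 1·5 = 1.

t0 = 1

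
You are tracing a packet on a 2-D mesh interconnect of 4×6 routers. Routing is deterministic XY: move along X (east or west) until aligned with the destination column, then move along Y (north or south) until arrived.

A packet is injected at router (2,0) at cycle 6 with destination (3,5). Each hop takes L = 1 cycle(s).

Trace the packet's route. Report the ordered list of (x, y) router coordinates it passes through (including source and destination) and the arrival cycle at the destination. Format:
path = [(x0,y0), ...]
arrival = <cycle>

path = [(2,0), (3,0), (3,1), (3,2), (3,3), (3,4), (3,5)]
arrival = 12

hop 0: (2,0) @ cyc 6
hop 1: (3,0) @ cyc 7  [E]
hop 2: (3,1) @ cyc 8  [N]
hop 3: (3,2) @ cyc 9  [N]
hop 4: (3,3) @ cyc 10  [N]
hop 5: (3,4) @ cyc 11  [N]
hop 6: (3,5) @ cyc 12  [N]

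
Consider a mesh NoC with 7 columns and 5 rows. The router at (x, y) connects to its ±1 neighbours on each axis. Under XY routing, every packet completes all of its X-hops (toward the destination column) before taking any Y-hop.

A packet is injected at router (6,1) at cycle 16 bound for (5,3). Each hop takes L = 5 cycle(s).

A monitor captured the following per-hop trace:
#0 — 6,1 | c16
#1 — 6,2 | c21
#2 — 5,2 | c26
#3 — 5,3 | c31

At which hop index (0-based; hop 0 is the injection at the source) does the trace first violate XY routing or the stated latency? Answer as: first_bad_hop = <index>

  1: Δx=+0 Δy=+1 Δt=5 [BAD: Y-move but x=6≠5]

first_bad_hop = 1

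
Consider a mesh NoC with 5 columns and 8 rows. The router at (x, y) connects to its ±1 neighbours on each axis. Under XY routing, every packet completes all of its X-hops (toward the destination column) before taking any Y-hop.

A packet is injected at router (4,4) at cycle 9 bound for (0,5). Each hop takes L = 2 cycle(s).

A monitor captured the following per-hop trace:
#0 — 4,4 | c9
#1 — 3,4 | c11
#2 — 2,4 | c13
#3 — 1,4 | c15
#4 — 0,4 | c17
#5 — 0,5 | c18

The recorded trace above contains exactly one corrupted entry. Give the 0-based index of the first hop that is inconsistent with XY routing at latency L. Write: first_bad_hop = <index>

first_bad_hop = 5

check 1→ d=(-1,0) cyc+2: ok
check 2→ d=(-1,0) cyc+2: ok
check 3→ d=(-1,0) cyc+2: ok
check 4→ d=(-1,0) cyc+2: ok
check 5→ d=(0,1) cyc+1: BAD: Δcyc=1≠L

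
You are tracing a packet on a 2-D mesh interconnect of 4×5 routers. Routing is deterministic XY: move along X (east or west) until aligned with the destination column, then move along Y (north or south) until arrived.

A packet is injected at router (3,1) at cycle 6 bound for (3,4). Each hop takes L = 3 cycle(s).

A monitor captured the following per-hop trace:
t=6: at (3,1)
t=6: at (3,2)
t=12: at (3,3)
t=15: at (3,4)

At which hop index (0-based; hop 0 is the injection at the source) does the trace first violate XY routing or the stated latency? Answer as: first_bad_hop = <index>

first_bad_hop = 1

check 1→ d=(0,1) cyc+0: BAD: Δcyc=0≠L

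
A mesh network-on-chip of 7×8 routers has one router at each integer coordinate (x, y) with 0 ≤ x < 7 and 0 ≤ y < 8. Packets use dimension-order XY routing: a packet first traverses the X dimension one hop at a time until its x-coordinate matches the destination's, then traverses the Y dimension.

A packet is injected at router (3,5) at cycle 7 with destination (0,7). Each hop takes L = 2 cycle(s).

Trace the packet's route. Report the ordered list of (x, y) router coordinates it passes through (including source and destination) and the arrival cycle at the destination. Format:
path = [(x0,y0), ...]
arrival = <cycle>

path = [(3,5), (2,5), (1,5), (0,5), (0,6), (0,7)]
arrival = 17

t=7: at (3,5)
t=9: at (2,5) after W
t=11: at (1,5) after W
t=13: at (0,5) after W
t=15: at (0,6) after N
t=17: at (0,7) after N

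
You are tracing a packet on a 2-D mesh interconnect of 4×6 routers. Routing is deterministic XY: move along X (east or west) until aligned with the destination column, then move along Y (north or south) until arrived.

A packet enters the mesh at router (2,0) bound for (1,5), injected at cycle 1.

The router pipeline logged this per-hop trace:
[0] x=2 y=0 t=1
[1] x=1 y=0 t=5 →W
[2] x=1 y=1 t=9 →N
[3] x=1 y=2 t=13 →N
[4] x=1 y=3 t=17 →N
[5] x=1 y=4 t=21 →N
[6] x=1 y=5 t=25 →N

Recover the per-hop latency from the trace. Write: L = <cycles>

Δcyc across hop 0→1: 5 − 1 = 4.
That increment is L by definition: L = 4.

L = 4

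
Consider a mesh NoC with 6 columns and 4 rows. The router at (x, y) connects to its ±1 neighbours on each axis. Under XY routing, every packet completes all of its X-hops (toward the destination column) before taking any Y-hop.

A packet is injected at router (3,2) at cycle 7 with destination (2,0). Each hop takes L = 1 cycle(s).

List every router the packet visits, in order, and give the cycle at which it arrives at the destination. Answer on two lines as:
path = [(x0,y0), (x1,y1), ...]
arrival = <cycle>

path = [(3,2), (2,2), (2,1), (2,0)]
arrival = 10

  0. router=(3,2) cycle=7 (inject)
  1. router=(2,2) cycle=8 dir=W
  2. router=(2,1) cycle=9 dir=S
  3. router=(2,0) cycle=10 dir=S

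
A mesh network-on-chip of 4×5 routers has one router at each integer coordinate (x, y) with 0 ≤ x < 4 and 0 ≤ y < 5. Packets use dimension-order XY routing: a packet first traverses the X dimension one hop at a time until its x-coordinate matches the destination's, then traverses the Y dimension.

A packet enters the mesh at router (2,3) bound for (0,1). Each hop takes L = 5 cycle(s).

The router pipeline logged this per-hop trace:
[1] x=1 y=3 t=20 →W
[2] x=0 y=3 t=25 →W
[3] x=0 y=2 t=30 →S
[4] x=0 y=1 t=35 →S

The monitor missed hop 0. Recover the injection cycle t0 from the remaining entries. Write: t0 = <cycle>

t0 = 15

cyc[1] = 20 and cyc[k] = t0 + k·L for every k.
Subtract one hop: t0 = 20 − 5 = 15.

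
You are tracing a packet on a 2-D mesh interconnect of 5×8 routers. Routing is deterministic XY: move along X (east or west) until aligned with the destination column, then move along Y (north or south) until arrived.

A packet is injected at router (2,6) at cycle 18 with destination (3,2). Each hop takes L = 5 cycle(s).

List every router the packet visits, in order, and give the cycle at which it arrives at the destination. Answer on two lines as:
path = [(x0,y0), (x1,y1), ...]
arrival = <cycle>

path = [(2,6), (3,6), (3,5), (3,4), (3,3), (3,2)]
arrival = 43

t=18: at (2,6)
t=23: at (3,6) after E
t=28: at (3,5) after S
t=33: at (3,4) after S
t=38: at (3,3) after S
t=43: at (3,2) after S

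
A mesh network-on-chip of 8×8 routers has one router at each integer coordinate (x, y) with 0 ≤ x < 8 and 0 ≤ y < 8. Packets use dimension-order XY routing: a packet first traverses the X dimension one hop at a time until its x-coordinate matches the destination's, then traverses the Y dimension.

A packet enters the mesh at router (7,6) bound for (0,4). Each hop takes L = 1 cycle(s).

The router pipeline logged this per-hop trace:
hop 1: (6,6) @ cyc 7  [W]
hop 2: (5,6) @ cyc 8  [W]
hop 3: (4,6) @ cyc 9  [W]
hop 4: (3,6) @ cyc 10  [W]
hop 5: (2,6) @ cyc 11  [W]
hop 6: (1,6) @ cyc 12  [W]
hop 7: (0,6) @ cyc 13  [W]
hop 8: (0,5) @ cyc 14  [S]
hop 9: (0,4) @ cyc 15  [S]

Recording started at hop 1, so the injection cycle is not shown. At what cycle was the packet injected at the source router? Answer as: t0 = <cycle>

t0 = 6

At hop 1 the cycle is 7; in general cyc_k = t0 + kL.
So t0 = 7 − 1·1 = 6.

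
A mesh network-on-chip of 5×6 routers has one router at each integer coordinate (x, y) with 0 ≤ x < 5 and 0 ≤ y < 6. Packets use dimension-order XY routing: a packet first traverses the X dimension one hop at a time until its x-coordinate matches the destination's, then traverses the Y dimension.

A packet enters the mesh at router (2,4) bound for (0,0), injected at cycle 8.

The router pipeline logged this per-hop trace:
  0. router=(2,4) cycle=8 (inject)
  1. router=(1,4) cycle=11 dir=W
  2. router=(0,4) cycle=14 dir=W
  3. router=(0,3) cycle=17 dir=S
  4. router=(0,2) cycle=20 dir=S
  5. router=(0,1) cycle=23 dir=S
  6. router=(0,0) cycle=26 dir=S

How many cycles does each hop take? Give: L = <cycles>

L = 3

From hop 0 (8) to hop 1 (11): +3 cycles.
Per-hop latency L = Δcyc = 3.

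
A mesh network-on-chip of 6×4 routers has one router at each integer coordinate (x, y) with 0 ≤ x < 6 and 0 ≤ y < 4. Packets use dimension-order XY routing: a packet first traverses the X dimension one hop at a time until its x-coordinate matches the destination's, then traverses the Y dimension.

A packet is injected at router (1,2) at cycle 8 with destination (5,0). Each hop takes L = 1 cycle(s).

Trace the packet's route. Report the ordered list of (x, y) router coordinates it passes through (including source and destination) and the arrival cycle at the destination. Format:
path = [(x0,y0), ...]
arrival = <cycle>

hop 0: (1,2) @ cyc 8
hop 1: (2,2) @ cyc 9  [E]
hop 2: (3,2) @ cyc 10  [E]
hop 3: (4,2) @ cyc 11  [E]
hop 4: (5,2) @ cyc 12  [E]
hop 5: (5,1) @ cyc 13  [S]
hop 6: (5,0) @ cyc 14  [S]

path = [(1,2), (2,2), (3,2), (4,2), (5,2), (5,1), (5,0)]
arrival = 14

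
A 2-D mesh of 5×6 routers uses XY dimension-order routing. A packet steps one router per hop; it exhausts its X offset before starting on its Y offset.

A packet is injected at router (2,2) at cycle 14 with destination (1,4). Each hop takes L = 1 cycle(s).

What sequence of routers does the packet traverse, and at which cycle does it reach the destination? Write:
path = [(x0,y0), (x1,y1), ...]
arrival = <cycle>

#0 — 2,2 | c14
#1 — 1,2 | c15 | W
#2 — 1,3 | c16 | N
#3 — 1,4 | c17 | N

path = [(2,2), (1,2), (1,3), (1,4)]
arrival = 17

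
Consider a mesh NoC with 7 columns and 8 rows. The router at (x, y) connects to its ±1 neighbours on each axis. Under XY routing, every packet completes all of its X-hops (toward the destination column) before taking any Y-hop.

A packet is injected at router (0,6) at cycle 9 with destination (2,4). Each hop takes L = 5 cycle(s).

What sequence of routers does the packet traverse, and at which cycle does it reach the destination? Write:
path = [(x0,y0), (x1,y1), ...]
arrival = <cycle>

  0. router=(0,6) cycle=9 (inject)
  1. router=(1,6) cycle=14 dir=E
  2. router=(2,6) cycle=19 dir=E
  3. router=(2,5) cycle=24 dir=S
  4. router=(2,4) cycle=29 dir=S

path = [(0,6), (1,6), (2,6), (2,5), (2,4)]
arrival = 29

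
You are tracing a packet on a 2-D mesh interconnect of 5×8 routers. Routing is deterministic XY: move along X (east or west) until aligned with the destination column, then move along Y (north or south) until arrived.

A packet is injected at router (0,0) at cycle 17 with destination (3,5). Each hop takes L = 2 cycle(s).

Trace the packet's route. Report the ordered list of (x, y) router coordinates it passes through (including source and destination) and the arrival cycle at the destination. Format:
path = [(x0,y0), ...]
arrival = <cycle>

  0. router=(0,0) cycle=17 (inject)
  1. router=(1,0) cycle=19 dir=E
  2. router=(2,0) cycle=21 dir=E
  3. router=(3,0) cycle=23 dir=E
  4. router=(3,1) cycle=25 dir=N
  5. router=(3,2) cycle=27 dir=N
  6. router=(3,3) cycle=29 dir=N
  7. router=(3,4) cycle=31 dir=N
  8. router=(3,5) cycle=33 dir=N

path = [(0,0), (1,0), (2,0), (3,0), (3,1), (3,2), (3,3), (3,4), (3,5)]
arrival = 33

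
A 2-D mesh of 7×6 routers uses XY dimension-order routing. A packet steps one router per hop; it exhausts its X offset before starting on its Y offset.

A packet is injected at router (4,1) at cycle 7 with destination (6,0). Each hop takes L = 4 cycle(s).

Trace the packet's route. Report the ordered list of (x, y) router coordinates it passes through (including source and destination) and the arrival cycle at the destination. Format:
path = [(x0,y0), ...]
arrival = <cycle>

path = [(4,1), (5,1), (6,1), (6,0)]
arrival = 19

#0 — 4,1 | c7
#1 — 5,1 | c11 | E
#2 — 6,1 | c15 | E
#3 — 6,0 | c19 | S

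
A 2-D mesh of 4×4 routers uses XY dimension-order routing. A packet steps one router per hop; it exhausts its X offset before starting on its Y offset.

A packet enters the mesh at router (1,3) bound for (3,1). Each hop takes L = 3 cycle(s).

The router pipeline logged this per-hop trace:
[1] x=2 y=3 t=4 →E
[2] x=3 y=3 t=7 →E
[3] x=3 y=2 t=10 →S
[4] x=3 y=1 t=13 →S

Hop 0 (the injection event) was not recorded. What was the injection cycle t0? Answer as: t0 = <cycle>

t0 = 1

Hop 1 reached at cycle 4; hop k is at t0 + k·L.
So t0 = 4 − 1·3 = 1.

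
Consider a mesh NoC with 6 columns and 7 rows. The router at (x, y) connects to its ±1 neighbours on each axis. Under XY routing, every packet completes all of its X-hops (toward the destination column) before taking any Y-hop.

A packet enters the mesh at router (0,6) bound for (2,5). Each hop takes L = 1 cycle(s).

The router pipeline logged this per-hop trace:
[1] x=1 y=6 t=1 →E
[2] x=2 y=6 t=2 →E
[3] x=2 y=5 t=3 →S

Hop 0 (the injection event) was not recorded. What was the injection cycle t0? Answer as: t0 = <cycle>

The first recorded entry is hop 1 at cycle 1.
t0 = cyc[1] − L = 1 − 1 = 0.

t0 = 0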